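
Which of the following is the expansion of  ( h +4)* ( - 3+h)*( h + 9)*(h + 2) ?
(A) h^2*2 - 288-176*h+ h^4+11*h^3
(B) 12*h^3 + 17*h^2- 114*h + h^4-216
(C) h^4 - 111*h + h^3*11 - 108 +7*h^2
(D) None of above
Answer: B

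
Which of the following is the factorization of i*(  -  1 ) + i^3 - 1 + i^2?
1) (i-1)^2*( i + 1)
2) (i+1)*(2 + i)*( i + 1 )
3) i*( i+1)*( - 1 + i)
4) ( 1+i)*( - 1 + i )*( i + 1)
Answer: 4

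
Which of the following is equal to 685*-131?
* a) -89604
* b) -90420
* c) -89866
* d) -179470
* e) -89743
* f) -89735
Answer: f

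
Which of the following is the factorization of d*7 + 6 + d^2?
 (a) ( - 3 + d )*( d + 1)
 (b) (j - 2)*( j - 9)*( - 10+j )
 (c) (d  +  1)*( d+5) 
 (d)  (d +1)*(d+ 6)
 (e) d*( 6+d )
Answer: d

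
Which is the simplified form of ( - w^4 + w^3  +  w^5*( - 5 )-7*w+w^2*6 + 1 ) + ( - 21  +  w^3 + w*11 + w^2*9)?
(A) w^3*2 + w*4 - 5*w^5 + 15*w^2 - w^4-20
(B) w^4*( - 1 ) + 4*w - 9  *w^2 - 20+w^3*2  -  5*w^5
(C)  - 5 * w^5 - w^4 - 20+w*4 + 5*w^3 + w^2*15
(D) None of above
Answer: A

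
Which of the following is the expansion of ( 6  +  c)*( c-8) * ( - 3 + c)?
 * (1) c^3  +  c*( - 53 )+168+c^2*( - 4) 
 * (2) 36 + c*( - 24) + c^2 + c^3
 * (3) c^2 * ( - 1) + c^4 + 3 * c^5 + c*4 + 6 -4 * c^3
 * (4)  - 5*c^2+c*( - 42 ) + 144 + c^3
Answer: 4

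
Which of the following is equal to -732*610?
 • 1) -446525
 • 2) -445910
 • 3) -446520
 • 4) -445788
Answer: 3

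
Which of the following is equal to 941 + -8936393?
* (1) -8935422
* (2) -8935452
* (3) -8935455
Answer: 2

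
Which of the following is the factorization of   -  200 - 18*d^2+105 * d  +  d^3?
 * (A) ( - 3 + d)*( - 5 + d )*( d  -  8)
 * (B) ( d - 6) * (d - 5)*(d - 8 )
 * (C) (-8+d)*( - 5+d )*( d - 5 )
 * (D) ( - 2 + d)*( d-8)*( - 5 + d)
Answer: C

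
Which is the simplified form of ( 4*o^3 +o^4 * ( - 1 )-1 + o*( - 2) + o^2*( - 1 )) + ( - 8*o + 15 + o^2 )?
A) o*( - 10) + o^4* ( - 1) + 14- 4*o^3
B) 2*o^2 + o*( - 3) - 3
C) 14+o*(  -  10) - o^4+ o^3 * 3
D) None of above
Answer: D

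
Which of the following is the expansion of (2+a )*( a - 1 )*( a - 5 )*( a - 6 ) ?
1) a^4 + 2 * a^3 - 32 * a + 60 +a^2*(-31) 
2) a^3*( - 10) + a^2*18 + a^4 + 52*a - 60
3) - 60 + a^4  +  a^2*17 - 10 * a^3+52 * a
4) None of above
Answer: 3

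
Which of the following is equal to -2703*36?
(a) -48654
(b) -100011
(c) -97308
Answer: c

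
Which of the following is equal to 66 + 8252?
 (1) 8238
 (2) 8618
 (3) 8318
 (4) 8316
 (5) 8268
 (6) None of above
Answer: 3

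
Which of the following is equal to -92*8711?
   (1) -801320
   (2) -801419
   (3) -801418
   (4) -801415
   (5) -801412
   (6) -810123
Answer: 5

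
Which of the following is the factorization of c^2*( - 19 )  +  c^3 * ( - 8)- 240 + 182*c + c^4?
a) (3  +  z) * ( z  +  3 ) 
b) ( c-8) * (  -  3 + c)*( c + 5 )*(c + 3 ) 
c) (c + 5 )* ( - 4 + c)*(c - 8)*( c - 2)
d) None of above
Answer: d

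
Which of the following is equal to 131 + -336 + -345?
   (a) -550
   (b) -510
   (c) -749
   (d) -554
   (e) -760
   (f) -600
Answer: a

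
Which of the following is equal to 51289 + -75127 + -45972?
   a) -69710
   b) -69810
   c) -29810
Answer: b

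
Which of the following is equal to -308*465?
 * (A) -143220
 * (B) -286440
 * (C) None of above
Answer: A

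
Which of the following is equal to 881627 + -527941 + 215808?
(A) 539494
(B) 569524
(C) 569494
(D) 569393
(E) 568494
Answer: C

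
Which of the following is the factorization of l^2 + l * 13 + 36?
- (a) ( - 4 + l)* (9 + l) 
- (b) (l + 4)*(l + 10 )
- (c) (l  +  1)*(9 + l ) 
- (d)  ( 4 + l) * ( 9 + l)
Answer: d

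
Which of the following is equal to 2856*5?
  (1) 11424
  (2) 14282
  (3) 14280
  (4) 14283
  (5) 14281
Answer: 3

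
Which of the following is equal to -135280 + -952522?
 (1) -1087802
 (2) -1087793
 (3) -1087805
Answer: 1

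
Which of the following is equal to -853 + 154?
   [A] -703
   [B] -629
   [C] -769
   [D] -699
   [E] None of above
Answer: D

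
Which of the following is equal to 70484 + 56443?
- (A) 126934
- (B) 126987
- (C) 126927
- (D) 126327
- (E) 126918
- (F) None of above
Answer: C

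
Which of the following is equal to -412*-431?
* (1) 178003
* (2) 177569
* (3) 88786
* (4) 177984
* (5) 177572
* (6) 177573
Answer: 5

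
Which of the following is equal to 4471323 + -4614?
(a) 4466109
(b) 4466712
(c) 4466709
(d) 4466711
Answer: c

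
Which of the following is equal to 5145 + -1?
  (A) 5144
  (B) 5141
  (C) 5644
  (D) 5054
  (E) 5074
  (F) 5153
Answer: A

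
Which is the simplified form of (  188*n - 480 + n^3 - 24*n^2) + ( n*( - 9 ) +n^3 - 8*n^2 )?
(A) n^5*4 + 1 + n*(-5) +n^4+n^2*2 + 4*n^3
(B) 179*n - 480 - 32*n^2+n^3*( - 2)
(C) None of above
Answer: C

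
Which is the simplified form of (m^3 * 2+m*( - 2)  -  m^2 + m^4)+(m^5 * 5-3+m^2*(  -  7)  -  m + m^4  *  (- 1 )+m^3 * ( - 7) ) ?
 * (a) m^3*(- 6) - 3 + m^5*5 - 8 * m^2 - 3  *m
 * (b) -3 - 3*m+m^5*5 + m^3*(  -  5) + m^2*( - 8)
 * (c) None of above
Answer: b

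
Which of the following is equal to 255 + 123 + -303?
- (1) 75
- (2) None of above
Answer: 1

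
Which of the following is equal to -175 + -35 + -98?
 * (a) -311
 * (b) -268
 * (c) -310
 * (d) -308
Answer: d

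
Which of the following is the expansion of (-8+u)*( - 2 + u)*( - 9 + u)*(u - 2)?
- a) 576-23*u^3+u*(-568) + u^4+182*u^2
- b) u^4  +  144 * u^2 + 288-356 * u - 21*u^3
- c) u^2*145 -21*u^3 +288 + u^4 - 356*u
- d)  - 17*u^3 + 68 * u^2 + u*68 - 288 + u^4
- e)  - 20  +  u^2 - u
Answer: b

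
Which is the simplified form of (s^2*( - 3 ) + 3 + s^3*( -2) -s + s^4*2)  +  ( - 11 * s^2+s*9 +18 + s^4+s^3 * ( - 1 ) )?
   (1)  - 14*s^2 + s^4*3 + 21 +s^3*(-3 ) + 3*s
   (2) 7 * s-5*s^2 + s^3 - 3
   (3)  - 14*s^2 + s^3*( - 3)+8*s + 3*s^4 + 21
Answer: 3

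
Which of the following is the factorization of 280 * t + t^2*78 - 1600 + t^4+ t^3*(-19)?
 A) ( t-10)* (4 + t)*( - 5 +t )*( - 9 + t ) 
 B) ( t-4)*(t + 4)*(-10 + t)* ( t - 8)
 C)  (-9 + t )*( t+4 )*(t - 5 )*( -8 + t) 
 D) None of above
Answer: D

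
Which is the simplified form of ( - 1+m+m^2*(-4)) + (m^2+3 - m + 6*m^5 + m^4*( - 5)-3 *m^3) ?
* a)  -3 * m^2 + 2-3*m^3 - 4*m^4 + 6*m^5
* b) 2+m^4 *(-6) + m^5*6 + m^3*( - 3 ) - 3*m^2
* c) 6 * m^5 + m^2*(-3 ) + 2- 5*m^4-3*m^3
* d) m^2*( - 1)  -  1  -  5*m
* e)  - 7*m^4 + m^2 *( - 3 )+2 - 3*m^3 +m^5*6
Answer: c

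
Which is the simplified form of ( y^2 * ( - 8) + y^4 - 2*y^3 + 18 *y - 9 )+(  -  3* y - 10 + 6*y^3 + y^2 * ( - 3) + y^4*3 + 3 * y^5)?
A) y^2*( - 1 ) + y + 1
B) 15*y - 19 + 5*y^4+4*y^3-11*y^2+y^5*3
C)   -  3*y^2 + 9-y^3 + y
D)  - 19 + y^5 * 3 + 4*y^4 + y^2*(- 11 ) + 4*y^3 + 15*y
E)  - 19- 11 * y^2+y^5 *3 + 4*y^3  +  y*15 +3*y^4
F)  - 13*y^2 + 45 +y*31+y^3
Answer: D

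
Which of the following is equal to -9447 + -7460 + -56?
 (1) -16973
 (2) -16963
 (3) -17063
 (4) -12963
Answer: 2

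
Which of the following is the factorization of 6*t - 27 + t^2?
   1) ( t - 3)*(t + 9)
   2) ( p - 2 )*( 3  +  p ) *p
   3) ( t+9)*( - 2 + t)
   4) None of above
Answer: 1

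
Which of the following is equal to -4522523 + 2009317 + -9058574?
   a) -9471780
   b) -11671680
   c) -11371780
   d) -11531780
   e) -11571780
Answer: e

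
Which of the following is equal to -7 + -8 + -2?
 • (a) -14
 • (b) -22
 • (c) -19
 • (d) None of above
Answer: d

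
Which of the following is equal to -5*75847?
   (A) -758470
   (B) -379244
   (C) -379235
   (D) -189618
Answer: C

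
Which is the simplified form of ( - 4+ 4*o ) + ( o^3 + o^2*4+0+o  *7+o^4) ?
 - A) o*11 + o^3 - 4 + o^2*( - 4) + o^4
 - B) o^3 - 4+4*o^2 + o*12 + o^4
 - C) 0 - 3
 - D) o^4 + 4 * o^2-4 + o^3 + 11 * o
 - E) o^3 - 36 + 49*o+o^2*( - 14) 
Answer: D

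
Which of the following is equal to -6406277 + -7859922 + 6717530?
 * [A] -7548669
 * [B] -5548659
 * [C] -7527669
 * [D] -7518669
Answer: A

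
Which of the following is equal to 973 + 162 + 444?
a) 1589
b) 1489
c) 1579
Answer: c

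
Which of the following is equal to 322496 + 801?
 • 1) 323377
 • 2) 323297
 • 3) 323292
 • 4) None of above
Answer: 2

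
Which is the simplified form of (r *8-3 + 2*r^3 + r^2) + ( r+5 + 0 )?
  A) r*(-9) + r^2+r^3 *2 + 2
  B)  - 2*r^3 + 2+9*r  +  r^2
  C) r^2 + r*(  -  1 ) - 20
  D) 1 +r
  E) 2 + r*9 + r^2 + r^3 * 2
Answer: E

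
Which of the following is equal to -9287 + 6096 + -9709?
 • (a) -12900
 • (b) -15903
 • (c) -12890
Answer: a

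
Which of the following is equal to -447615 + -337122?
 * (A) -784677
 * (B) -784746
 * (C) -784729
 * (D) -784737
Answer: D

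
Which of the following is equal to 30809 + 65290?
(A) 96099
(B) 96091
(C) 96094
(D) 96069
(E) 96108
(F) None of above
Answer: A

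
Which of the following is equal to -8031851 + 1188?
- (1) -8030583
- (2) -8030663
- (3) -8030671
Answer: 2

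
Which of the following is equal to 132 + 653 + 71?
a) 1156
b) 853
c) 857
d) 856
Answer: d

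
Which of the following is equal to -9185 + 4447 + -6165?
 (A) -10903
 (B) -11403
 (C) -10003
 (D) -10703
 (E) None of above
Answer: A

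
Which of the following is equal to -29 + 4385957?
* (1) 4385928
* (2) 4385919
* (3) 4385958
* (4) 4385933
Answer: 1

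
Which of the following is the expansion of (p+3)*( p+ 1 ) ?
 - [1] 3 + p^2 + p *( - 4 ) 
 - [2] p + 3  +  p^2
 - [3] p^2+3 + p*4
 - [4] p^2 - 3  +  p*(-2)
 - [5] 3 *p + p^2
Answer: 3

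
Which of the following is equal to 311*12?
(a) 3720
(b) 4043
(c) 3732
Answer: c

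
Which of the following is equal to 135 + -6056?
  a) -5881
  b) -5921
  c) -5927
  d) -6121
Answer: b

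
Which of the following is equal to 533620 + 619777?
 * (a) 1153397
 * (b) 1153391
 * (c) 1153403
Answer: a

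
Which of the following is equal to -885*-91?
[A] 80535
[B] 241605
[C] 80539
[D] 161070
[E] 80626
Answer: A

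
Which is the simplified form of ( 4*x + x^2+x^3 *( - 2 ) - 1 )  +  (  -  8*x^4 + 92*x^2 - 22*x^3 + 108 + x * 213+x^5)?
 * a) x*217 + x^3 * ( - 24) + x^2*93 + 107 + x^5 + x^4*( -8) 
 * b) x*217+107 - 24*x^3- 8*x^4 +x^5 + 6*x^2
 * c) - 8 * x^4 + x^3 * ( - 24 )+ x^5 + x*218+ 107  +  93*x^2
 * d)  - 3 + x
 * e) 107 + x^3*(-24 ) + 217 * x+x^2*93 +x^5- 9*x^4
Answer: a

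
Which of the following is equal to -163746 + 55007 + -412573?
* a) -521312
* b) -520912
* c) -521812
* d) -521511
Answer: a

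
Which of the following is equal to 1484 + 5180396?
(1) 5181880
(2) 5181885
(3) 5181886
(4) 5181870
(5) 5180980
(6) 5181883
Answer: 1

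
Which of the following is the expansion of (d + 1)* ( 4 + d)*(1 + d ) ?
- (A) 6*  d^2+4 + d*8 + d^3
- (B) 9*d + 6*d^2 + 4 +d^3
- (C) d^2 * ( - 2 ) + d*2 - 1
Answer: B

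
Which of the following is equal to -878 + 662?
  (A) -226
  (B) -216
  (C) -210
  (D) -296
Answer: B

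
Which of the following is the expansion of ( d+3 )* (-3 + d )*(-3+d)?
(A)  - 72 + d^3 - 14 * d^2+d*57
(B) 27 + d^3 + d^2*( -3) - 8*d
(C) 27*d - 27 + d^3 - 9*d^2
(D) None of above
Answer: D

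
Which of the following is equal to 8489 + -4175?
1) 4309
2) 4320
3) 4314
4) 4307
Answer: 3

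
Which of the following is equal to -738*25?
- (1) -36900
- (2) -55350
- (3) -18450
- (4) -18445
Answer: 3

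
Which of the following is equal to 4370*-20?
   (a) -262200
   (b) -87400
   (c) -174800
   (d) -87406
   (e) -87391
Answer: b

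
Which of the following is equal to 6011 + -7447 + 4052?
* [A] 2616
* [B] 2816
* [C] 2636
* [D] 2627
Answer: A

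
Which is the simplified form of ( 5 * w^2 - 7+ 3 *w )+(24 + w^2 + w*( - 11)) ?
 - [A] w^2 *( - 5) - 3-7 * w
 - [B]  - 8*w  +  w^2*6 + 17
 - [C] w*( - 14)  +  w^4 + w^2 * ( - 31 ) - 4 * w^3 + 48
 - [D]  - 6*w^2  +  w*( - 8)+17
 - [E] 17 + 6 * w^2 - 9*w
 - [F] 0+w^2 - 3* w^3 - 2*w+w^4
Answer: B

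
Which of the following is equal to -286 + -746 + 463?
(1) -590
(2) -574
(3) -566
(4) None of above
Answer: 4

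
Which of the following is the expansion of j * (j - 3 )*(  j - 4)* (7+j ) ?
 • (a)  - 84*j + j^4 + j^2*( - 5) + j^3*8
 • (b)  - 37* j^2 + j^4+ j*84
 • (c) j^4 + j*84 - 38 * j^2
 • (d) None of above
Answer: b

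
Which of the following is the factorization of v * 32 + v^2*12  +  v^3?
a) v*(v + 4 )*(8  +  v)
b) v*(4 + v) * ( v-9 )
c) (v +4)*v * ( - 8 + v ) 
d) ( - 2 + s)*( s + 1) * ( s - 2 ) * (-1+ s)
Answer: a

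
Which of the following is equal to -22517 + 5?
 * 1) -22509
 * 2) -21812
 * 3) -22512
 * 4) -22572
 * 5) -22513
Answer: 3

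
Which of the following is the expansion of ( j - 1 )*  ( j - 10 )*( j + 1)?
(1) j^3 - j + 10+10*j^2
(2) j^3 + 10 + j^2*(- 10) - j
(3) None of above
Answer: 2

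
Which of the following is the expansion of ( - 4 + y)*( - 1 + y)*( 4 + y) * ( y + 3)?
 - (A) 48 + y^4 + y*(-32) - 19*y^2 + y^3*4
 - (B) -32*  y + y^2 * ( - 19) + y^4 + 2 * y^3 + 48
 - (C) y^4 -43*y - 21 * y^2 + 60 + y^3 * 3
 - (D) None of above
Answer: B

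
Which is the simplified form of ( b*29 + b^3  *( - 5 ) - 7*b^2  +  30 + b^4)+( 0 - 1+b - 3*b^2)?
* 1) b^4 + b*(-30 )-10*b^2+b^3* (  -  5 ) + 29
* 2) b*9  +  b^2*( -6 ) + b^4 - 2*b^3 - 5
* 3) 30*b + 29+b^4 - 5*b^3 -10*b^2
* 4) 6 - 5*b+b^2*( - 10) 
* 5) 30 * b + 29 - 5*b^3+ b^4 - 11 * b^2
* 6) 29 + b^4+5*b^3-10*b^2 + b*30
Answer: 3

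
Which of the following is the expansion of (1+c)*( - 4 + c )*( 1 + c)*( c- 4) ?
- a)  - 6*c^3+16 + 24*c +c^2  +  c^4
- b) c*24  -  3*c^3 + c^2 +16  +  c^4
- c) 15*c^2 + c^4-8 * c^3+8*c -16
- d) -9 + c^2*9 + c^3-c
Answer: a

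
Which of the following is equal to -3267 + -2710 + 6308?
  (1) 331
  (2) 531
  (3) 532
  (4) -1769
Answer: 1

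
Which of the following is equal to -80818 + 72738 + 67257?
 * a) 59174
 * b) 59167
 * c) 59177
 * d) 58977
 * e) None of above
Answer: c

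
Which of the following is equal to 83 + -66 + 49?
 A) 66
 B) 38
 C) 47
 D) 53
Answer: A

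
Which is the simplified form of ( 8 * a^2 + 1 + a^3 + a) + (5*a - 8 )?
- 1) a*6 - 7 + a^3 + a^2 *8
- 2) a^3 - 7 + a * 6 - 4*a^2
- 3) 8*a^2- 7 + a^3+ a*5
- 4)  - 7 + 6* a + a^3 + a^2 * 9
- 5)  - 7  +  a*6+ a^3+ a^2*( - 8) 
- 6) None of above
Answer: 1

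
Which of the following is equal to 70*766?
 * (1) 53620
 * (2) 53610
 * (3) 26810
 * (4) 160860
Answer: 1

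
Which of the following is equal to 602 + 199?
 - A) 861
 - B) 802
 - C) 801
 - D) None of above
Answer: C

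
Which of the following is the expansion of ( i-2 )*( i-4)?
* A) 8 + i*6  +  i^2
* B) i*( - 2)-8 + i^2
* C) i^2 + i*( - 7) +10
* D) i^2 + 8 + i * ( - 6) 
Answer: D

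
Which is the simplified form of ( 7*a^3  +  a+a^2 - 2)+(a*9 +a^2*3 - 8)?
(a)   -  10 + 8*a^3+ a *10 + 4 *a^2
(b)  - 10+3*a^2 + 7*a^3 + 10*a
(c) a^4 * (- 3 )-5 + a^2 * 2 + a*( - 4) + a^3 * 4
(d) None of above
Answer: d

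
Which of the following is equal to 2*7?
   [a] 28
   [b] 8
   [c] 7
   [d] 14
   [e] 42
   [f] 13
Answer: d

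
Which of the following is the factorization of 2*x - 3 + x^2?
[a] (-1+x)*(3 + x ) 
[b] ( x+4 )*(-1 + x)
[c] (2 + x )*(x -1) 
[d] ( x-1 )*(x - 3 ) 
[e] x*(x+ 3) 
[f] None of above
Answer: a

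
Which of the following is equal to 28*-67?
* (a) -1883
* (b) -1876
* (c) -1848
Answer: b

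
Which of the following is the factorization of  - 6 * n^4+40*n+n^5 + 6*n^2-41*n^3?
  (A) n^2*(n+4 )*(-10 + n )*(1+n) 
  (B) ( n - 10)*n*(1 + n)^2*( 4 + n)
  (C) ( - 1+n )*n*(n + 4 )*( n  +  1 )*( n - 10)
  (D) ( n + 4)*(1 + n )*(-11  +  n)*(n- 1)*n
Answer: C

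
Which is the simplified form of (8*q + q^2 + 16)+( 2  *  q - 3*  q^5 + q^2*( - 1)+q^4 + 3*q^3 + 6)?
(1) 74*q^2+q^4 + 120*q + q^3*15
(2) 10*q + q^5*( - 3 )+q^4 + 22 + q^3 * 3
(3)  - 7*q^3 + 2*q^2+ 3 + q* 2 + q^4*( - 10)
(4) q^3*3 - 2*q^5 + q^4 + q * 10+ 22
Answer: 2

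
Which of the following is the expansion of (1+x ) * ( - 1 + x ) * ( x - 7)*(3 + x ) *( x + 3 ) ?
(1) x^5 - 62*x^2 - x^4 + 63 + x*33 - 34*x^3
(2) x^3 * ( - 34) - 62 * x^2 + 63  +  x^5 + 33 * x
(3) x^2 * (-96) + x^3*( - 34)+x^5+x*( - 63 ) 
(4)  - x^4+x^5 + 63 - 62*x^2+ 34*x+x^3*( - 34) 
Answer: 1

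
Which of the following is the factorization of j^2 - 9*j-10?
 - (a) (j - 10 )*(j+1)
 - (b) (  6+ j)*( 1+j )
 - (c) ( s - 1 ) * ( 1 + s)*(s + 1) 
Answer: a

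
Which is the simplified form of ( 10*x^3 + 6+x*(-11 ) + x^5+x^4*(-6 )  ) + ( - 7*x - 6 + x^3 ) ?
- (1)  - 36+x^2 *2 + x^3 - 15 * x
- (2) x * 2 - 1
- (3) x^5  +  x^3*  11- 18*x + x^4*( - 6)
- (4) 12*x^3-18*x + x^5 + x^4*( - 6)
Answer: 3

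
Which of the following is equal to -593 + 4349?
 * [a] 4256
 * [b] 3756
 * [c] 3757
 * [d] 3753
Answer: b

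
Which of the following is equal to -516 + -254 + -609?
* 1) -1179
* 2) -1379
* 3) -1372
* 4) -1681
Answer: 2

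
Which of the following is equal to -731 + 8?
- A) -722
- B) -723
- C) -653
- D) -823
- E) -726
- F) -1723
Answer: B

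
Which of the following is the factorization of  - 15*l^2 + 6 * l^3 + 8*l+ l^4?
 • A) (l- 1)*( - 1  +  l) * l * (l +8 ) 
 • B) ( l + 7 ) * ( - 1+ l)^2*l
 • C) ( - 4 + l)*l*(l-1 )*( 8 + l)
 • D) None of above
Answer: A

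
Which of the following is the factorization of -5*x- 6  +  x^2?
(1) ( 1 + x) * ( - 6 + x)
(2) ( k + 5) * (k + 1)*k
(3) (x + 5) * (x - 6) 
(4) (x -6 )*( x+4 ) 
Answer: 1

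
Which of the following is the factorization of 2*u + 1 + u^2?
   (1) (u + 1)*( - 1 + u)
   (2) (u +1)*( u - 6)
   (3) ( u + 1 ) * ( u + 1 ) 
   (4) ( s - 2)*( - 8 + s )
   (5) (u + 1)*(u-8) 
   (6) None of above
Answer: 3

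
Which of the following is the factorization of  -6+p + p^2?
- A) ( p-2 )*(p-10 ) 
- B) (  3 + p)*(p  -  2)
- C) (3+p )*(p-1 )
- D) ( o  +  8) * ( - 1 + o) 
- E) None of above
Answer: B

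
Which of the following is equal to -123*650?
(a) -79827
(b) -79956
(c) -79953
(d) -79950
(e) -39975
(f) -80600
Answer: d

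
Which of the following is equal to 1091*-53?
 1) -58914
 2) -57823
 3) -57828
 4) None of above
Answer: 2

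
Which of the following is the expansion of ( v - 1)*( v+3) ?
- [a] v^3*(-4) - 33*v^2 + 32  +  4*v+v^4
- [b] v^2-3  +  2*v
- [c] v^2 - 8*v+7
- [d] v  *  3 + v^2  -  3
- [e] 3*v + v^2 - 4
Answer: b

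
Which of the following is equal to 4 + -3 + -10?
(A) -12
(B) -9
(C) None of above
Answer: B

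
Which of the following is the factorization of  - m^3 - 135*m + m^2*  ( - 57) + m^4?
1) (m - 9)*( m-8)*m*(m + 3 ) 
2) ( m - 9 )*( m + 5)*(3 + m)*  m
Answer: 2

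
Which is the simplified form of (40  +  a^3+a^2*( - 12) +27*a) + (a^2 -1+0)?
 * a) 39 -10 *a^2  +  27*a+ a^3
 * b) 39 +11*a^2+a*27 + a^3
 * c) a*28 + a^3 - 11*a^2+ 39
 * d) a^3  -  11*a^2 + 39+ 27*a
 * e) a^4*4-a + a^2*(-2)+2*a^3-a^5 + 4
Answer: d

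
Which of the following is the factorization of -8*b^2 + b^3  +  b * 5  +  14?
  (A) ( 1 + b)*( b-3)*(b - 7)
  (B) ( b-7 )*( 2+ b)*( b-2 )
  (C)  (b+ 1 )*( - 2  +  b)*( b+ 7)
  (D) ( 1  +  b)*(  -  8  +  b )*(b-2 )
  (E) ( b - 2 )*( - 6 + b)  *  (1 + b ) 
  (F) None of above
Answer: F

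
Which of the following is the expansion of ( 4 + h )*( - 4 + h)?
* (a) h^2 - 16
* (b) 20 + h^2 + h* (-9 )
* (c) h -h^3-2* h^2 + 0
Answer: a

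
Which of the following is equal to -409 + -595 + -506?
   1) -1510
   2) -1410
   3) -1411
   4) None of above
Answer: 1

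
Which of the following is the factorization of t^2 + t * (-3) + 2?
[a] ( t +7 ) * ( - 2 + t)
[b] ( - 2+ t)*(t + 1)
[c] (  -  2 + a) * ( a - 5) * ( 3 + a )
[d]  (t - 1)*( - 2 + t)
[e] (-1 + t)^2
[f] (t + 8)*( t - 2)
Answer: d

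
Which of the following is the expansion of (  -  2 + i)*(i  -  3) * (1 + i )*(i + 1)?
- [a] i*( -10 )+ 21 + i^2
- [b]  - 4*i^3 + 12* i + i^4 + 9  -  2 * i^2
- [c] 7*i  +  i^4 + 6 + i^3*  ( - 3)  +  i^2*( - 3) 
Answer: c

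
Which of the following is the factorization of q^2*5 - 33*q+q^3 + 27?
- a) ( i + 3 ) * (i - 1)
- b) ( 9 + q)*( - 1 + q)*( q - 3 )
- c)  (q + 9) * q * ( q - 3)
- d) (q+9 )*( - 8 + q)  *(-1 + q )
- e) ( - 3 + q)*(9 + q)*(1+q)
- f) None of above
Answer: b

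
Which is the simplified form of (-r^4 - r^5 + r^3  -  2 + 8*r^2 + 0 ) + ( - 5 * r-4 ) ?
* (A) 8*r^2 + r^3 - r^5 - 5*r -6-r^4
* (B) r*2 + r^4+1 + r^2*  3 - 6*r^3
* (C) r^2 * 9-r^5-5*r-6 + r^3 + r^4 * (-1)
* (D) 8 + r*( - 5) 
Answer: A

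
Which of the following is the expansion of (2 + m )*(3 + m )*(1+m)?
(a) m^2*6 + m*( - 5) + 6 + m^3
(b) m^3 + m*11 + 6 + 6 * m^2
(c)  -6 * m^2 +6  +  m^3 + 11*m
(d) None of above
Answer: b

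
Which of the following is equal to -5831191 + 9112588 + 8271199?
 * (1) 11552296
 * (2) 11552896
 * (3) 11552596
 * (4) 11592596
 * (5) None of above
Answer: 3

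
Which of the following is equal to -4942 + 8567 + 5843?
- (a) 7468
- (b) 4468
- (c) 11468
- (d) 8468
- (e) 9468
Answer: e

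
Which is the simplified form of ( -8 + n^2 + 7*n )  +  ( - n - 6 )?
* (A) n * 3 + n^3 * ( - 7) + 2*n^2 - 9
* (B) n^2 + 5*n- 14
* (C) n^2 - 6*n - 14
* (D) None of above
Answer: D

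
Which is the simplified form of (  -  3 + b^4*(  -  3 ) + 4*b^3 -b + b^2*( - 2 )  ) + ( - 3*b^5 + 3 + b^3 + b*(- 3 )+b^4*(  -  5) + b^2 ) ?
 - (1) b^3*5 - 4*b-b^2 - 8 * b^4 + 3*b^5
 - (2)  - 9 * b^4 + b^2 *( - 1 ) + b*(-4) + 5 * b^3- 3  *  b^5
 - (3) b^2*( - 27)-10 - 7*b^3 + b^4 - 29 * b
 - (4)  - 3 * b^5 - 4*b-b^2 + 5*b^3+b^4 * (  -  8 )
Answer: 4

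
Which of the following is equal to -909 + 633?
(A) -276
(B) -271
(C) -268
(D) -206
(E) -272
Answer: A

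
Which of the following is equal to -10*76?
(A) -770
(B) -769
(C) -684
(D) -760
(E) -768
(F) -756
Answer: D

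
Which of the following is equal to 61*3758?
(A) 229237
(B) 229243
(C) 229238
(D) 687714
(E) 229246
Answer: C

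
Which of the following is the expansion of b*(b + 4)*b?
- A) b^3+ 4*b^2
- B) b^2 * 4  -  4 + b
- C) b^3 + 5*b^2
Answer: A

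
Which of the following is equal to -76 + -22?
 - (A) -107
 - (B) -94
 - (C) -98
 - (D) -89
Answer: C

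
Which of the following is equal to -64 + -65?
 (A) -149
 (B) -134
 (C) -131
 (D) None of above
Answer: D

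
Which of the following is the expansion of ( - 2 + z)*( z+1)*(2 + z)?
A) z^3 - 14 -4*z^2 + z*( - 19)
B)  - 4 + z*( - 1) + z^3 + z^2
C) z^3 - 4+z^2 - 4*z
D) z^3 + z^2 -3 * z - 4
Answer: C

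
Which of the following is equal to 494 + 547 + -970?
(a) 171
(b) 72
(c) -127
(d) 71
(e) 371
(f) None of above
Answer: d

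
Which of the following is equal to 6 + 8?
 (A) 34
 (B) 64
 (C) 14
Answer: C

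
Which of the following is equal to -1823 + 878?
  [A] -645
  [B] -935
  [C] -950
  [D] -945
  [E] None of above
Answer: D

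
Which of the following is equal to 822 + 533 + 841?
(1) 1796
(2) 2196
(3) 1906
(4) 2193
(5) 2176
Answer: 2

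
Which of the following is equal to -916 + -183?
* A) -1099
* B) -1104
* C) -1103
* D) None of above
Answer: A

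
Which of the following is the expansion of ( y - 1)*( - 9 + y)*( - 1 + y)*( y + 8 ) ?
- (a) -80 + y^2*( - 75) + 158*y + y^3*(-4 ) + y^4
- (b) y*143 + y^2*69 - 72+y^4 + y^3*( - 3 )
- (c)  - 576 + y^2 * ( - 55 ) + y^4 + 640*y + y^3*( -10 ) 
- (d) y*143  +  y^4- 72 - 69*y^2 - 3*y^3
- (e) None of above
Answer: d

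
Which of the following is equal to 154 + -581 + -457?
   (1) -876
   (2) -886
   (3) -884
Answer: 3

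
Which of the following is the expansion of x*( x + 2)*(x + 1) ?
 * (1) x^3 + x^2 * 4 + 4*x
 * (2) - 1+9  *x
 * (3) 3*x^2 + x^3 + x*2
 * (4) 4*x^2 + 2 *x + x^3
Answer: 3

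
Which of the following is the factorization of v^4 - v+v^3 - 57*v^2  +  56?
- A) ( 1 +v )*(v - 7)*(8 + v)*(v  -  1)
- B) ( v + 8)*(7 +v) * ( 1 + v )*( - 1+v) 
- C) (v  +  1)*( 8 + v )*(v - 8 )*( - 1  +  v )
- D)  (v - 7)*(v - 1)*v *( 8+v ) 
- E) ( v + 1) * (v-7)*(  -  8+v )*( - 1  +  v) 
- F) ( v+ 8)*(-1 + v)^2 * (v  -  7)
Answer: A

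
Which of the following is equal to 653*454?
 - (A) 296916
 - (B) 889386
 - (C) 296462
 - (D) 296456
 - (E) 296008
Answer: C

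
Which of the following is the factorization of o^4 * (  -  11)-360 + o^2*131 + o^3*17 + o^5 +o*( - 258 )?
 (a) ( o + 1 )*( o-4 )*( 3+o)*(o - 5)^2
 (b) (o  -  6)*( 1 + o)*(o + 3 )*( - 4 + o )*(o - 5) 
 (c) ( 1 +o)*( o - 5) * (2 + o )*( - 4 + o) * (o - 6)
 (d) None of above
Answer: b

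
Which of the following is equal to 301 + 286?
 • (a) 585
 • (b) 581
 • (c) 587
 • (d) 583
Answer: c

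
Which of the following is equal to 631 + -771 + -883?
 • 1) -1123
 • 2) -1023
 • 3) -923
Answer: 2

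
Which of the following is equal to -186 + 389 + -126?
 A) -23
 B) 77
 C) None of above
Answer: B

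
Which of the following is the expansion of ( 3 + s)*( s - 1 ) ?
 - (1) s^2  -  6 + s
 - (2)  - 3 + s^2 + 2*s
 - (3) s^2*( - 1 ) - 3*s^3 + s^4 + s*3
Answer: 2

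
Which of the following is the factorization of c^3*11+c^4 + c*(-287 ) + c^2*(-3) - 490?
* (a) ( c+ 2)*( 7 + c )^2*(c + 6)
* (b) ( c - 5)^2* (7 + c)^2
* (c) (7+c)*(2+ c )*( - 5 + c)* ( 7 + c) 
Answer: c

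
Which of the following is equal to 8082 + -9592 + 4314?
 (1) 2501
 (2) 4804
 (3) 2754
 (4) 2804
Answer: 4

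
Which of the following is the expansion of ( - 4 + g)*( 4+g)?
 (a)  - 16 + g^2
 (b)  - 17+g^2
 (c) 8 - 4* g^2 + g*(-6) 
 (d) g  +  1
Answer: a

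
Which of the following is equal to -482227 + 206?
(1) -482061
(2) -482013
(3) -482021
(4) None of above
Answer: 3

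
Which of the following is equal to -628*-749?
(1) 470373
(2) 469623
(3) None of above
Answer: 3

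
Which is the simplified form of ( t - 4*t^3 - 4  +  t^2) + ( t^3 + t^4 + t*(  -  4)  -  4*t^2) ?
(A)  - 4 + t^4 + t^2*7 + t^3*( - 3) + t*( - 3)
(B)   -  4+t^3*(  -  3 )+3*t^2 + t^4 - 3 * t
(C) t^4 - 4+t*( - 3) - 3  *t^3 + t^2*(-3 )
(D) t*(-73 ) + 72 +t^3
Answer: C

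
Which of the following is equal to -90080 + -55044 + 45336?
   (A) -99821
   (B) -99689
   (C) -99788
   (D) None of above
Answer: C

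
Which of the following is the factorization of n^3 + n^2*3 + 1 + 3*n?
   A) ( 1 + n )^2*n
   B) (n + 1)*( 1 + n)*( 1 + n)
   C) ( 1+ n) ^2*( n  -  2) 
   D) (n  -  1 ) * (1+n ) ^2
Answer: B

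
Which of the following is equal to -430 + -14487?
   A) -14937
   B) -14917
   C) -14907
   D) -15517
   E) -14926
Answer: B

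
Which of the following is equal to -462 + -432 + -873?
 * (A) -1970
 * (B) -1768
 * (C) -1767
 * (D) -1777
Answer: C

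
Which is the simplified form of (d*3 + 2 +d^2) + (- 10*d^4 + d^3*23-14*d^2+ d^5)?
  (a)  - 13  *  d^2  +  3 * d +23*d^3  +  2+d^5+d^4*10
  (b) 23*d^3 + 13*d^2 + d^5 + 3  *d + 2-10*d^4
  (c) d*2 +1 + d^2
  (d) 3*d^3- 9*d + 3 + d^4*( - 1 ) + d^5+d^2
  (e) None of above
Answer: e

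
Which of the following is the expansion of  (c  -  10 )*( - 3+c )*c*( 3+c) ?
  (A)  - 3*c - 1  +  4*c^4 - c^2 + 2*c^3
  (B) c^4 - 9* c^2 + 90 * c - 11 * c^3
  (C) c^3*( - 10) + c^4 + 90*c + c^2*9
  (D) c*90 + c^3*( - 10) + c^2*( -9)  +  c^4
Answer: D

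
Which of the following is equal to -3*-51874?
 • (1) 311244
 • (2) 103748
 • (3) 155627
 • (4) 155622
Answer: 4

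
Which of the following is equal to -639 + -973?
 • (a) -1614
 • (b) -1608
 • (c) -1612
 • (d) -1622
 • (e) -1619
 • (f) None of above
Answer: c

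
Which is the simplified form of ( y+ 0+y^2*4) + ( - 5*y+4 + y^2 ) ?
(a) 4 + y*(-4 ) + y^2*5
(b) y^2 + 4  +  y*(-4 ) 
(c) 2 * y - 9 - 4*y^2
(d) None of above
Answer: a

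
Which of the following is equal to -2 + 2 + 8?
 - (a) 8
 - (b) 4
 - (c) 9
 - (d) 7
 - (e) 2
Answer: a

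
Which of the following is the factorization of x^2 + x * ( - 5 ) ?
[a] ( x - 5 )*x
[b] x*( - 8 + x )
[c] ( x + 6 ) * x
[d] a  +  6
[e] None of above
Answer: a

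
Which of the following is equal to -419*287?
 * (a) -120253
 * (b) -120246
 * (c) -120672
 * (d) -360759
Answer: a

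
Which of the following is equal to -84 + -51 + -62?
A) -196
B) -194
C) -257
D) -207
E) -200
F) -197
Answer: F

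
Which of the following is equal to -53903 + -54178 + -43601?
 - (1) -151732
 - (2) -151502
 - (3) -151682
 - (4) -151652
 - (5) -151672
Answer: 3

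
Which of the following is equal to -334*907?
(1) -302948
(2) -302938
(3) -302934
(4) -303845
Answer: 2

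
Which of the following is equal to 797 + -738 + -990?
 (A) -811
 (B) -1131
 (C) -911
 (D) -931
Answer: D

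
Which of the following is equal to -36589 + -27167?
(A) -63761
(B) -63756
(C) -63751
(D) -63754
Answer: B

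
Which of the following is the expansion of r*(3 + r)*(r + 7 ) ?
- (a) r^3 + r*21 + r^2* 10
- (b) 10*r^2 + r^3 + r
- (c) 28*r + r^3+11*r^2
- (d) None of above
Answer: a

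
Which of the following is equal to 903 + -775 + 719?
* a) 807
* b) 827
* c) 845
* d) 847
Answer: d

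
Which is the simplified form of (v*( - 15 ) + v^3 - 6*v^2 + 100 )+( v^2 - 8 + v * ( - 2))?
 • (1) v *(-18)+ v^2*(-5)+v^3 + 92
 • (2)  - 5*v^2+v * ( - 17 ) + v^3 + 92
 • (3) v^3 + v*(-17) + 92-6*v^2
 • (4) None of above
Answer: 2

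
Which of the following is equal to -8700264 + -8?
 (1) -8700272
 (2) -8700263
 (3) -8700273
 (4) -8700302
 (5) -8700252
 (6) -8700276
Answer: 1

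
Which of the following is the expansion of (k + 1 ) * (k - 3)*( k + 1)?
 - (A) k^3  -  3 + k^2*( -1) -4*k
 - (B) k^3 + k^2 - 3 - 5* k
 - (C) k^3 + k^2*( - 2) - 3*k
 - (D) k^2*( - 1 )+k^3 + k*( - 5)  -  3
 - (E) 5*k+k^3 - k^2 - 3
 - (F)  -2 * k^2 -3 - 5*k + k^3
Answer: D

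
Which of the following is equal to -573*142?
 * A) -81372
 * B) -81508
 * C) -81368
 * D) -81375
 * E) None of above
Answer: E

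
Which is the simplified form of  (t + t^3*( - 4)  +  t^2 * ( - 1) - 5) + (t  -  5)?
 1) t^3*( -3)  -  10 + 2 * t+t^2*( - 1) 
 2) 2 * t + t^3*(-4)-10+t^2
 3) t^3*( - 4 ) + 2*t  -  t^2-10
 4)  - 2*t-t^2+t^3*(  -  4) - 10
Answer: 3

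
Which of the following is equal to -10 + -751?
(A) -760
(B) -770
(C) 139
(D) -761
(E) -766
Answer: D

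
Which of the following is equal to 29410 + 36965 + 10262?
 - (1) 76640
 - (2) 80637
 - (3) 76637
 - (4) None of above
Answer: 3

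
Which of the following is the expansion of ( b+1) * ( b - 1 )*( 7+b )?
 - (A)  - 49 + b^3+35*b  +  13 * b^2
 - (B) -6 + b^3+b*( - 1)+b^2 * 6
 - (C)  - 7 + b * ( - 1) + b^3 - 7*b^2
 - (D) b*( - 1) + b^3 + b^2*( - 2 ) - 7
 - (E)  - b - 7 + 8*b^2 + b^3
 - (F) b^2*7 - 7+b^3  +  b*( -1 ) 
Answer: F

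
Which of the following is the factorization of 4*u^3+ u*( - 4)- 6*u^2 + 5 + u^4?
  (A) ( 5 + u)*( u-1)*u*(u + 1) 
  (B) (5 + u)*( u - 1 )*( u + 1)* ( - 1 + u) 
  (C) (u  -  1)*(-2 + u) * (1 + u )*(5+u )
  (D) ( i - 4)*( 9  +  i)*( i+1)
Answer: B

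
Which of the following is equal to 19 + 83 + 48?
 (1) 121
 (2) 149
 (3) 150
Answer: 3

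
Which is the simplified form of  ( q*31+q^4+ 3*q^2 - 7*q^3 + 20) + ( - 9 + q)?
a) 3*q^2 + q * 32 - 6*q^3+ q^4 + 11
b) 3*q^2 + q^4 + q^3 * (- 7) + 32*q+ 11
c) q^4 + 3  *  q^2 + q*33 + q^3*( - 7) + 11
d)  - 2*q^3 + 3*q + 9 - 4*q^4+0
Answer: b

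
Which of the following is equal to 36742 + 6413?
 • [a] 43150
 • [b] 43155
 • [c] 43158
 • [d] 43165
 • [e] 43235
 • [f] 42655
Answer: b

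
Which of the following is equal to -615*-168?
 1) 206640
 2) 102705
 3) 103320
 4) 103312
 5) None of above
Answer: 3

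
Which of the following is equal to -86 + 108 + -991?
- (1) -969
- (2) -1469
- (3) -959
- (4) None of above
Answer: 1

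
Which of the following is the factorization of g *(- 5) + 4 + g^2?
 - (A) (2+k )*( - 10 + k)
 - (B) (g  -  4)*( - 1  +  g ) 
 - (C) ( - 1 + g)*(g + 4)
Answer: B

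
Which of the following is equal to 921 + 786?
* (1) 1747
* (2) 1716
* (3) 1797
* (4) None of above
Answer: 4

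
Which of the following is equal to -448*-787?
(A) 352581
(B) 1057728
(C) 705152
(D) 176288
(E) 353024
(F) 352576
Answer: F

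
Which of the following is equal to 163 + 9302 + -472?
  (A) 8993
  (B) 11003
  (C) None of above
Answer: A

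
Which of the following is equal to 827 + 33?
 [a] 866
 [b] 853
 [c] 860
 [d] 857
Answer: c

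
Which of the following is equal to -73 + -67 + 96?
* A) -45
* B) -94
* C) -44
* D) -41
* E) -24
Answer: C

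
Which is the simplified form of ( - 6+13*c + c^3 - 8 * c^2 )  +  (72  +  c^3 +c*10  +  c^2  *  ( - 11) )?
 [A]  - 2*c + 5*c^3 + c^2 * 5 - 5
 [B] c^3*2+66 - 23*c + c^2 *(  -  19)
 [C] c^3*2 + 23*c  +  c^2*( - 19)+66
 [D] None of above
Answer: C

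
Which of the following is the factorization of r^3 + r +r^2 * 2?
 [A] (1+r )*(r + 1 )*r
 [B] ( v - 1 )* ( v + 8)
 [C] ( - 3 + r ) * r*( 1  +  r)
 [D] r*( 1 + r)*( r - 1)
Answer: A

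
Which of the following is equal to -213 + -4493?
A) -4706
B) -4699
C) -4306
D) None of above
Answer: A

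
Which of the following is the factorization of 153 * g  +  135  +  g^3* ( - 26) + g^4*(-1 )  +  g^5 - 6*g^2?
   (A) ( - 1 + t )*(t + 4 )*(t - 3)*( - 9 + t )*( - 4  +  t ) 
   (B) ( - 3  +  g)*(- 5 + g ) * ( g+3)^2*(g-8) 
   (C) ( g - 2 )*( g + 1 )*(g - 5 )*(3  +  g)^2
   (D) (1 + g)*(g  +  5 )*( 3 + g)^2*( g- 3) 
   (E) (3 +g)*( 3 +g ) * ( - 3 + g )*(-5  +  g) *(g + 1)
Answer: E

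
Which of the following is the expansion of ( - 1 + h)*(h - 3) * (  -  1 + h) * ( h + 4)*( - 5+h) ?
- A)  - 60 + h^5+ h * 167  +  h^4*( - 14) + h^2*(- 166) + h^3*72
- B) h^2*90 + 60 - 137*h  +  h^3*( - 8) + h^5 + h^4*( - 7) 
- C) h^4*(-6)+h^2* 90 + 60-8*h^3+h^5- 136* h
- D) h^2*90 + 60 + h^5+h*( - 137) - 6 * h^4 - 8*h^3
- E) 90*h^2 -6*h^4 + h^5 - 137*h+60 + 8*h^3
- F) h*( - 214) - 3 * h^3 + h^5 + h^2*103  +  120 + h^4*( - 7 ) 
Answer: D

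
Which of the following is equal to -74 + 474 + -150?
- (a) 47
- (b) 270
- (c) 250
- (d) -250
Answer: c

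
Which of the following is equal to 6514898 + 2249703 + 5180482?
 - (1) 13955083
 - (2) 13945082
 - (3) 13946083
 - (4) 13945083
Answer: 4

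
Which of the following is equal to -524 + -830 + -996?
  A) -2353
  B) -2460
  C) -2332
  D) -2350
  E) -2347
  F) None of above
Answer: D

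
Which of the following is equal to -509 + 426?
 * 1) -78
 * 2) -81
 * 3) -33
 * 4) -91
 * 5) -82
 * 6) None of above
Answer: 6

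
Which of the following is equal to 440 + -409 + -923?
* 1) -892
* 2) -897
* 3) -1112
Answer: 1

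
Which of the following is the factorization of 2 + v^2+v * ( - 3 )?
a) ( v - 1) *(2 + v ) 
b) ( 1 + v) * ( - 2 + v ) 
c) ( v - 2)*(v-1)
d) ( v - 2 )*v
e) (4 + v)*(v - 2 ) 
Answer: c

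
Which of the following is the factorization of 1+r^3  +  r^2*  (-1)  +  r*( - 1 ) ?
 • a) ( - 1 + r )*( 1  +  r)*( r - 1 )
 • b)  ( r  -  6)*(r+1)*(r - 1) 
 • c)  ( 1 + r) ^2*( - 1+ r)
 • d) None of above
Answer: a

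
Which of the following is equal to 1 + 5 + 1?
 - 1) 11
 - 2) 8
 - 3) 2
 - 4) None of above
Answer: 4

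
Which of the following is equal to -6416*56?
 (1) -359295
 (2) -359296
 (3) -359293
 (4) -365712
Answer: 2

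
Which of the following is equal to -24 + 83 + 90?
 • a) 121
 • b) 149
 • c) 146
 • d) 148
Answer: b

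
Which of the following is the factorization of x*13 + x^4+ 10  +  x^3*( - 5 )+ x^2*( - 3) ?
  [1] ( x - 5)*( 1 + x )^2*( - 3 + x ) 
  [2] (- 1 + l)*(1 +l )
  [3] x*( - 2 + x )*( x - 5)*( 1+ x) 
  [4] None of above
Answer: 4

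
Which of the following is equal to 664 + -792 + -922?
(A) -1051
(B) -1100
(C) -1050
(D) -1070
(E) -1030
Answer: C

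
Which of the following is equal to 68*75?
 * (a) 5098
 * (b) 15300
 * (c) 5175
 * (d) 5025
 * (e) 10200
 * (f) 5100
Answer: f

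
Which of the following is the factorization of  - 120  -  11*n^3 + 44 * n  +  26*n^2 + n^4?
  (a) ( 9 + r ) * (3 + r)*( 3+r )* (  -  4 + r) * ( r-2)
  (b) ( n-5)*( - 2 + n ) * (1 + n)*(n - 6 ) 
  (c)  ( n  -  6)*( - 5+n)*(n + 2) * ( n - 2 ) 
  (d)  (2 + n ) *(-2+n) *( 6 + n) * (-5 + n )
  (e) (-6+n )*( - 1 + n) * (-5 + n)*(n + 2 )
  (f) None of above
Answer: c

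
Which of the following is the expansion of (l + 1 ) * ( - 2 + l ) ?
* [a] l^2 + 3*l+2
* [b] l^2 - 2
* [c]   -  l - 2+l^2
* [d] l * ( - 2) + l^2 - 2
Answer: c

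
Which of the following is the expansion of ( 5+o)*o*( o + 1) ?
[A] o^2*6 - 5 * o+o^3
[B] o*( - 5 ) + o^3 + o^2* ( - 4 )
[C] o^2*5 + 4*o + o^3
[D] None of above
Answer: D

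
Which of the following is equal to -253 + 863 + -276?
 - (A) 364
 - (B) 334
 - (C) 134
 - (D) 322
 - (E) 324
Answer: B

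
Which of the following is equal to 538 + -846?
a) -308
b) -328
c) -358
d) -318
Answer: a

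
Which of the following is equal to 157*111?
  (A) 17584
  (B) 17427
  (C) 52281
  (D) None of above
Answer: B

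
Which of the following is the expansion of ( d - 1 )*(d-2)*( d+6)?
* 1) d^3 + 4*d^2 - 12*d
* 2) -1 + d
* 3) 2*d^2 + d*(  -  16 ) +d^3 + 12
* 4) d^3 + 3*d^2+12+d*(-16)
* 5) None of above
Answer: 4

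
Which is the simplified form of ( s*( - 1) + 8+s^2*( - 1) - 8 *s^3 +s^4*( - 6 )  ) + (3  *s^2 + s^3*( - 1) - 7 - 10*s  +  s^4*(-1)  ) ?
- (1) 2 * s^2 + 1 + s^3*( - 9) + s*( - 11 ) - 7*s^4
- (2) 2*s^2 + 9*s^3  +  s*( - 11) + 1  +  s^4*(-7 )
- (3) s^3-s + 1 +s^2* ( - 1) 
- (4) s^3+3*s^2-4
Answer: 1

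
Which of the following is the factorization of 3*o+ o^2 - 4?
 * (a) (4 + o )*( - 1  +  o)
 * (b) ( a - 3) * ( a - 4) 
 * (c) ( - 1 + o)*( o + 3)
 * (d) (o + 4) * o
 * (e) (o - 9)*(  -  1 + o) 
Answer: a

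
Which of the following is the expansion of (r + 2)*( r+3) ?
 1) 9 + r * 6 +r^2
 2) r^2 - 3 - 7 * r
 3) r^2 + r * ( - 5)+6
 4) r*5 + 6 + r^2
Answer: 4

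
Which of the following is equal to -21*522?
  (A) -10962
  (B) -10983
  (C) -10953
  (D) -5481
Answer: A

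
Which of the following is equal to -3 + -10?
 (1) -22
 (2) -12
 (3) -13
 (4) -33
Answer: 3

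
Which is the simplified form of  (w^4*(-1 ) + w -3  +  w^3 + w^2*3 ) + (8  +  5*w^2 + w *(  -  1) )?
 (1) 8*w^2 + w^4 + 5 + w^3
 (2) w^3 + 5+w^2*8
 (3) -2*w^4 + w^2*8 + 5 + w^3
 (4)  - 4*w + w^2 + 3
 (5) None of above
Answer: 5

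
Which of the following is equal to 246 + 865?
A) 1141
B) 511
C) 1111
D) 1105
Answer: C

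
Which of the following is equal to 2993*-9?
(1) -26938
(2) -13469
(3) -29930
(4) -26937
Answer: 4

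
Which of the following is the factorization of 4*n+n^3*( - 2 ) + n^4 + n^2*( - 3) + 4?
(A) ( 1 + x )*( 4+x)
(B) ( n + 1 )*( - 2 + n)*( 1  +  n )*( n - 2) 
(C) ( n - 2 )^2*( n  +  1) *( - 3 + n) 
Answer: B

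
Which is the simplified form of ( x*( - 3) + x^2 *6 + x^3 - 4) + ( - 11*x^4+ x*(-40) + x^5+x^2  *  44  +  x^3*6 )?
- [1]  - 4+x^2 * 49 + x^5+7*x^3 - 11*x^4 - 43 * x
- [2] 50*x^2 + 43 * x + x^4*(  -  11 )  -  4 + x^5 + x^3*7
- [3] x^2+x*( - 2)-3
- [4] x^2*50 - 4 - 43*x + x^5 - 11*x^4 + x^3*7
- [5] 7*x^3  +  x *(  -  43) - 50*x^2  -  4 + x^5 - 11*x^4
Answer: 4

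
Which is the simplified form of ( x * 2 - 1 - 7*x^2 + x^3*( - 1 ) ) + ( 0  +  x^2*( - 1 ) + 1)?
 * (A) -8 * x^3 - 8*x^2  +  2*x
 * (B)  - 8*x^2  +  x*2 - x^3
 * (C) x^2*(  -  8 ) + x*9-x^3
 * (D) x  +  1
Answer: B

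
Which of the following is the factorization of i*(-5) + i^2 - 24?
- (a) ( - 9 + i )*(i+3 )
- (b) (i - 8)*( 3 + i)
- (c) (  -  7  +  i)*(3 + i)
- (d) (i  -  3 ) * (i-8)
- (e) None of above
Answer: b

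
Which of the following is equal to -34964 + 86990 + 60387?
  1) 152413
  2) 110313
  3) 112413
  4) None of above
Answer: 3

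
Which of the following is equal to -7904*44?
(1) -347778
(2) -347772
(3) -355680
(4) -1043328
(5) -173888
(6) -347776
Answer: 6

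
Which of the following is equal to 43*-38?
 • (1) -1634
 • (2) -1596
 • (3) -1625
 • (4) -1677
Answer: 1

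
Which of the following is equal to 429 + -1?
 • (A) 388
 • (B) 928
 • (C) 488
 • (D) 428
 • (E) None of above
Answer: D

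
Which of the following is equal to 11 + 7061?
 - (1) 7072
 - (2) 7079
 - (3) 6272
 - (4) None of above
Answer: 1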